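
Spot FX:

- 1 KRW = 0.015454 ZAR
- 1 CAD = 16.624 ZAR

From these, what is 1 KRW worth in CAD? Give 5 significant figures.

1 KRW × 0.015454 = 0.015454 ZAR
0.015454 ZAR ÷ 16.624 = 0.00092962 CAD

KRW/CAD = 0.00092962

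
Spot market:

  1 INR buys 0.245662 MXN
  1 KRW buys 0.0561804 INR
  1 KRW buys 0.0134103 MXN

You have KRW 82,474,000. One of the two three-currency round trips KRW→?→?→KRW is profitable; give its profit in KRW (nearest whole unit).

Profit: KRW 2,405,219

Profitable loop is KRW → INR → MXN → KRW:
KRW 82,474,000 × 0.0561804 = INR 4,633,422.31
INR 4,633,422.31 × 0.245662 = MXN 1,138,255.79
MXN 1,138,255.79 ÷ 0.0134103 = KRW 84,879,219
Profit = KRW 84,879,219 − KRW 82,474,000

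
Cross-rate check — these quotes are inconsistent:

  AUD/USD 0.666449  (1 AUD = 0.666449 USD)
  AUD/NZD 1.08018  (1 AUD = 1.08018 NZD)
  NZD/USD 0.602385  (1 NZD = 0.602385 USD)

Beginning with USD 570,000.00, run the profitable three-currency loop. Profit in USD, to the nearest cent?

Profitable loop is USD → NZD → AUD → USD:
USD 570,000.00 ÷ 0.602385 = NZD 946,238.70
NZD 946,238.70 ÷ 1.08018 = AUD 876,000.95
AUD 876,000.95 × 0.666449 = USD 583,809.95
Profit = USD 583,809.95 − USD 570,000.00

Profit: USD 13,809.95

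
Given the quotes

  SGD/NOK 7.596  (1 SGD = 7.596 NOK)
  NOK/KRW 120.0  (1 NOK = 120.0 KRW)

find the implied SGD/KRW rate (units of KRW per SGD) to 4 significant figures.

SGD/KRW = 911.5

1 SGD × 7.596 = 7.596 NOK
7.596 NOK × 120.0 = 911.52 KRW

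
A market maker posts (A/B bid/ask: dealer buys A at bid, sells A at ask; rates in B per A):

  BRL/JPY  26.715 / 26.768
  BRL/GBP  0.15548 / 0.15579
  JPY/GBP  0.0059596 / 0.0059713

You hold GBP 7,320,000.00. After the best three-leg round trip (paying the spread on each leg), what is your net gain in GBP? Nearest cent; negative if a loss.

Net profit: GBP 160,726.79

Best loop GBP → BRL → JPY → GBP:
GBP 7,320,000.00 ÷ 0.15579 (buy BRL at ask) = BRL 46,986,327.75
BRL 46,986,327.75 × 26.715 (sell BRL at bid) = JPY 1,255,239,746
JPY 1,255,239,746 × 0.0059596 (sell JPY at bid) = GBP 7,480,726.79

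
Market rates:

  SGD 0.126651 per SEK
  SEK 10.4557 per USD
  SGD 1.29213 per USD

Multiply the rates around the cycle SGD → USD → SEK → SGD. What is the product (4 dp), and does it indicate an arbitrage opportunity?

1.0248 (arbitrage exists)

Around SGD → USD → SEK → SGD: 1 ÷ 1.29213 × 10.4557 × 0.126651 = 1.024839
Product > 1; profitable direction is SGD → USD → SEK → SGD.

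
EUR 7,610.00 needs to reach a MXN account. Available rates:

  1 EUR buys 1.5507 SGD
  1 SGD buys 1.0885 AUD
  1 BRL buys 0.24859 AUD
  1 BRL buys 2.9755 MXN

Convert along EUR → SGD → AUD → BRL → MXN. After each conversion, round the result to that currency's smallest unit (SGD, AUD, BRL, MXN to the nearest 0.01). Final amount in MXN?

MXN 153,750.72

EUR 7,610.00 × 1.5507 = SGD 11,800.83
SGD 11,800.83 × 1.0885 = AUD 12,845.20
AUD 12,845.20 ÷ 0.24859 = BRL 51,672.23
BRL 51,672.23 × 2.9755 = MXN 153,750.72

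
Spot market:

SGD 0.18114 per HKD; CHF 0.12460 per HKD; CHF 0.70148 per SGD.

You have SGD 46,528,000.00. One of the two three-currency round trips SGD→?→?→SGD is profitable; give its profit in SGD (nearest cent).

Profitable loop is SGD → CHF → HKD → SGD:
SGD 46,528,000.00 × 0.70148 = CHF 32,638,461.44
CHF 32,638,461.44 ÷ 0.12460 = HKD 261,945,918.46
HKD 261,945,918.46 × 0.18114 = SGD 47,448,883.67
Profit = SGD 47,448,883.67 − SGD 46,528,000.00

Profit: SGD 920,883.67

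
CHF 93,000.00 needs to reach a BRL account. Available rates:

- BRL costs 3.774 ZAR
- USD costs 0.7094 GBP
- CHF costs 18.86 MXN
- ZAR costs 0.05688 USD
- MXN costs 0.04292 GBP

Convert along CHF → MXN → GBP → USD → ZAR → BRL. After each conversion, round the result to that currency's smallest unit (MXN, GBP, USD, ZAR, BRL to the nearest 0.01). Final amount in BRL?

BRL 494,346.73

CHF 93,000.00 × 18.86 = MXN 1,753,980.00
MXN 1,753,980.00 × 0.04292 = GBP 75,280.82
GBP 75,280.82 ÷ 0.7094 = USD 106,119.00
USD 106,119.00 ÷ 0.05688 = ZAR 1,865,664.56
ZAR 1,865,664.56 ÷ 3.774 = BRL 494,346.73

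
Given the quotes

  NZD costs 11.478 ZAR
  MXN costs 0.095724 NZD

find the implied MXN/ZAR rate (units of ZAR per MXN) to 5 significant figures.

1 MXN × 0.095724 = 0.095724 NZD
0.095724 NZD × 11.478 = 1.09872 ZAR

MXN/ZAR = 1.0987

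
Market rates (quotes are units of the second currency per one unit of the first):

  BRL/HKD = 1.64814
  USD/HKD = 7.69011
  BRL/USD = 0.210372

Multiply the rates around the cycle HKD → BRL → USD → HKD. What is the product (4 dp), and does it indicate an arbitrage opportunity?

0.9816 (arbitrage exists)

Around HKD → BRL → USD → HKD: 1 ÷ 1.64814 × 0.210372 × 7.69011 = 0.981582
Product < 1; profitable direction is HKD → USD → BRL → HKD.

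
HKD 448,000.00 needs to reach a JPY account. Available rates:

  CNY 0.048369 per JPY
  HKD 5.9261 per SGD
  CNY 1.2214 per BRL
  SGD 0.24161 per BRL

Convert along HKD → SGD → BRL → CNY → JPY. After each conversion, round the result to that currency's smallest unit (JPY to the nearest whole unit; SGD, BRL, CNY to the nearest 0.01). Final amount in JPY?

HKD 448,000.00 ÷ 5.9261 = SGD 75,597.78
SGD 75,597.78 ÷ 0.24161 = BRL 312,891.77
BRL 312,891.77 × 1.2214 = CNY 382,166.01
CNY 382,166.01 ÷ 0.048369 = JPY 7,901,053

JPY 7,901,053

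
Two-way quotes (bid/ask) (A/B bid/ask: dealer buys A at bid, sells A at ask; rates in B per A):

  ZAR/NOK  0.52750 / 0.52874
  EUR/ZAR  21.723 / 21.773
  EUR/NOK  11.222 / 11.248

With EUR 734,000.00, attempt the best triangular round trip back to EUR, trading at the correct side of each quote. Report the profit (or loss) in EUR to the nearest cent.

Best loop EUR → ZAR → NOK → EUR:
EUR 734,000.00 × 21.723 (sell EUR at bid) = ZAR 15,944,682.00
ZAR 15,944,682.00 × 0.52750 (sell ZAR at bid) = NOK 8,410,819.75
NOK 8,410,819.75 ÷ 11.248 (buy EUR at ask) = EUR 747,761.36

Net profit: EUR 13,761.36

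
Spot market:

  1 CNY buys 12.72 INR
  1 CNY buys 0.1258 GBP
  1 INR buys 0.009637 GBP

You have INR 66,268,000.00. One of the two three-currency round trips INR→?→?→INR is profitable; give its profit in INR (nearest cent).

Profit: INR 1,739,300.22

Profitable loop is INR → CNY → GBP → INR:
INR 66,268,000.00 ÷ 12.72 = CNY 5,209,748.43
CNY 5,209,748.43 × 0.1258 = GBP 655,386.35
GBP 655,386.35 ÷ 0.009637 = INR 68,007,300.22
Profit = INR 68,007,300.22 − INR 66,268,000.00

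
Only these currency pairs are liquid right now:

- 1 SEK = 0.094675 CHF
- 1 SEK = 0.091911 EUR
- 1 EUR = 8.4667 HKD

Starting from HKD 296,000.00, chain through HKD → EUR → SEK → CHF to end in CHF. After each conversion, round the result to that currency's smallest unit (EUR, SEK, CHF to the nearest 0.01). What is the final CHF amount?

CHF 36,011.84

HKD 296,000.00 ÷ 8.4667 = EUR 34,960.49
EUR 34,960.49 ÷ 0.091911 = SEK 380,373.30
SEK 380,373.30 × 0.094675 = CHF 36,011.84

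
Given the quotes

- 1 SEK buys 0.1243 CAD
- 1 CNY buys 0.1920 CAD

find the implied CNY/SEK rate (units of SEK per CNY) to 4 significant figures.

CNY/SEK = 1.545

1 CNY × 0.1920 = 0.192 CAD
0.192 CAD ÷ 0.1243 = 1.54465 SEK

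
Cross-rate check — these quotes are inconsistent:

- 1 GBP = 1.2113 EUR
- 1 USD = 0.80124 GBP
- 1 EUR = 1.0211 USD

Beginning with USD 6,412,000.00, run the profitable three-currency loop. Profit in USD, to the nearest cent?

Profit: USD 58,098.58

Profitable loop is USD → EUR → GBP → USD:
USD 6,412,000.00 ÷ 1.0211 = EUR 6,279,502.50
EUR 6,279,502.50 ÷ 1.2113 = GBP 5,184,101.79
GBP 5,184,101.79 ÷ 0.80124 = USD 6,470,098.58
Profit = USD 6,470,098.58 − USD 6,412,000.00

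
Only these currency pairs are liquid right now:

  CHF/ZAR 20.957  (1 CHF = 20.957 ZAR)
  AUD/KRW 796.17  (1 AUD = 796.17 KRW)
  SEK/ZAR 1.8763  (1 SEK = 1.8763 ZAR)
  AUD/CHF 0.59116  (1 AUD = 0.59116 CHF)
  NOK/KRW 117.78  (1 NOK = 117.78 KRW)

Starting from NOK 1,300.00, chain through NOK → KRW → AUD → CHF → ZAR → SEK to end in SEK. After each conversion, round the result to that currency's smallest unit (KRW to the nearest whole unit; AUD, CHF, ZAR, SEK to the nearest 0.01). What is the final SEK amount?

SEK 1,269.84

NOK 1,300.00 × 117.78 = KRW 153,114
KRW 153,114 ÷ 796.17 = AUD 192.31
AUD 192.31 × 0.59116 = CHF 113.69
CHF 113.69 × 20.957 = ZAR 2,382.60
ZAR 2,382.60 ÷ 1.8763 = SEK 1,269.84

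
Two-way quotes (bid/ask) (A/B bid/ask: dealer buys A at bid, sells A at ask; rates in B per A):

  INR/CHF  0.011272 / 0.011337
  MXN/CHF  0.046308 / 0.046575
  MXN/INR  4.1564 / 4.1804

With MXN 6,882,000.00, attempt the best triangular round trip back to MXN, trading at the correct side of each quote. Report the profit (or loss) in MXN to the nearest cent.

Net profit: MXN 40,773.47

Best loop MXN → INR → CHF → MXN:
MXN 6,882,000.00 × 4.1564 (sell MXN at bid) = INR 28,604,344.80
INR 28,604,344.80 × 0.011272 (sell INR at bid) = CHF 322,428.17
CHF 322,428.17 ÷ 0.046575 (buy MXN at ask) = MXN 6,922,773.47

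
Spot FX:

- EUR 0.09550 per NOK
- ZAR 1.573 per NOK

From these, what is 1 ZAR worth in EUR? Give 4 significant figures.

ZAR/EUR = 0.06071

1 ZAR ÷ 1.573 = 0.635728 NOK
0.635728 NOK × 0.09550 = 0.060712 EUR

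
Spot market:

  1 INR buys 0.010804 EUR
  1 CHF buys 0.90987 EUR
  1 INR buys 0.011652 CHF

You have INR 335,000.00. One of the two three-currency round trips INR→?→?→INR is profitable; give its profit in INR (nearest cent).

Profitable loop is INR → EUR → CHF → INR:
INR 335,000.00 × 0.010804 = EUR 3,619.34
EUR 3,619.34 ÷ 0.90987 = CHF 3,977.86
CHF 3,977.86 ÷ 0.011652 = INR 341,389.03
Profit = INR 341,389.03 − INR 335,000.00

Profit: INR 6,389.03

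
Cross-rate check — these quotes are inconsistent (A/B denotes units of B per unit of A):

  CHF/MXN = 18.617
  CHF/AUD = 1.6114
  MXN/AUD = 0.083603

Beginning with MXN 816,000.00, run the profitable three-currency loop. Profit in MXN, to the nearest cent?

Profit: MXN 28,815.66

Profitable loop is MXN → CHF → AUD → MXN:
MXN 816,000.00 ÷ 18.617 = CHF 43,830.91
CHF 43,830.91 × 1.6114 = AUD 70,629.12
AUD 70,629.12 ÷ 0.083603 = MXN 844,815.66
Profit = MXN 844,815.66 − MXN 816,000.00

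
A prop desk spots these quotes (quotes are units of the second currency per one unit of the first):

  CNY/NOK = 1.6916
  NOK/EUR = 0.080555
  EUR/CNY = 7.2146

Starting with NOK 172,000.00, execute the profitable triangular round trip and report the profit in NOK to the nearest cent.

Profit: NOK 2,954.86

Profitable loop is NOK → CNY → EUR → NOK:
NOK 172,000.00 ÷ 1.6916 = CNY 101,678.88
CNY 101,678.88 ÷ 7.2146 = EUR 14,093.49
EUR 14,093.49 ÷ 0.080555 = NOK 174,954.86
Profit = NOK 174,954.86 − NOK 172,000.00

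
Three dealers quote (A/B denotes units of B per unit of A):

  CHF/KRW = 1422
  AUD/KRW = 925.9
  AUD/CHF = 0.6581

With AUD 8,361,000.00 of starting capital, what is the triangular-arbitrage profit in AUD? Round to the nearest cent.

Profit: AUD 89,562.66

Profitable loop is AUD → CHF → KRW → AUD:
AUD 8,361,000.00 × 0.6581 = CHF 5,502,374.10
CHF 5,502,374.10 × 1422 = KRW 7,824,375,970
KRW 7,824,375,970 ÷ 925.9 = AUD 8,450,562.66
Profit = AUD 8,450,562.66 − AUD 8,361,000.00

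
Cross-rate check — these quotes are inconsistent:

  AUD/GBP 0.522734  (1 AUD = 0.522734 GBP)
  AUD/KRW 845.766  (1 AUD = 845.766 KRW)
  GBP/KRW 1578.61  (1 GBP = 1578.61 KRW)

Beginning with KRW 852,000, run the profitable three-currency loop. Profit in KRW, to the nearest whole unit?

Profitable loop is KRW → GBP → AUD → KRW:
KRW 852,000 ÷ 1578.61 = GBP 539.72
GBP 539.72 ÷ 0.522734 = AUD 1,032.49
AUD 1,032.49 × 845.766 = KRW 873,241
Profit = KRW 873,241 − KRW 852,000

Profit: KRW 21,241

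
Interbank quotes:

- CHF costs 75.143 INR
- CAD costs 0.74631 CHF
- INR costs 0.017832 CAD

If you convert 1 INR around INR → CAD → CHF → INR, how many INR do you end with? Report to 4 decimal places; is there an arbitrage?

1.0000 (no arbitrage)

Around INR → CAD → CHF → INR: 1 × 0.017832 × 0.74631 × 75.143 = 1.000018
Product ≈ 1 (deviation 0.002%, within rounding noise).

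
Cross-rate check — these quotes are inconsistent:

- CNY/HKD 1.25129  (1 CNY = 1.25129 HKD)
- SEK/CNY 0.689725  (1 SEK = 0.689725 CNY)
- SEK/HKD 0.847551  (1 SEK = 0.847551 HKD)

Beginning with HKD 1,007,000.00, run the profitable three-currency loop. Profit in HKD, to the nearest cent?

Profitable loop is HKD → SEK → CNY → HKD:
HKD 1,007,000.00 ÷ 0.847551 = SEK 1,188,129.09
SEK 1,188,129.09 × 0.689725 = CNY 819,482.34
CNY 819,482.34 × 1.25129 = HKD 1,025,410.05
Profit = HKD 1,025,410.05 − HKD 1,007,000.00

Profit: HKD 18,410.05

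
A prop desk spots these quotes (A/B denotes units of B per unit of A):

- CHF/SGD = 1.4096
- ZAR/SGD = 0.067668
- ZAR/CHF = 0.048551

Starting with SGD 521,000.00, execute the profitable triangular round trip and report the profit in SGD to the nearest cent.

Profitable loop is SGD → ZAR → CHF → SGD:
SGD 521,000.00 ÷ 0.067668 = ZAR 7,699,355.68
ZAR 7,699,355.68 × 0.048551 = CHF 373,811.42
CHF 373,811.42 × 1.4096 = SGD 526,924.57
Profit = SGD 526,924.57 − SGD 521,000.00

Profit: SGD 5,924.57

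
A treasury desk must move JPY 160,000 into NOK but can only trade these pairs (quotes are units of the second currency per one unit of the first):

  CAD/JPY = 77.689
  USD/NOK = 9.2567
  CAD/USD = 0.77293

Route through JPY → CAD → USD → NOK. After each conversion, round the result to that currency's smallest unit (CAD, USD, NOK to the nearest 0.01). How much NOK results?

JPY 160,000 ÷ 77.689 = CAD 2,059.49
CAD 2,059.49 × 0.77293 = USD 1,591.84
USD 1,591.84 × 9.2567 = NOK 14,735.19

NOK 14,735.19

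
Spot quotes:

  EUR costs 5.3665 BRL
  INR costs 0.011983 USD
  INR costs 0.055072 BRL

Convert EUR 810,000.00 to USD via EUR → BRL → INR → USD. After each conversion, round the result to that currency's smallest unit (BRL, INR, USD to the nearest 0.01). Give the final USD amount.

EUR 810,000.00 × 5.3665 = BRL 4,346,865.00
BRL 4,346,865.00 ÷ 0.055072 = INR 78,930,581.78
INR 78,930,581.78 × 0.011983 = USD 945,825.16

USD 945,825.16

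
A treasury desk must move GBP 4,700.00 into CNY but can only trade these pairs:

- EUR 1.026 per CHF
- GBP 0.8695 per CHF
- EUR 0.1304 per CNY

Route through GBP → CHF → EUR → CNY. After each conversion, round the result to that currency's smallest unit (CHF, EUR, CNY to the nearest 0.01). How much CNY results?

CNY 42,530.29

GBP 4,700.00 ÷ 0.8695 = CHF 5,405.41
CHF 5,405.41 × 1.026 = EUR 5,545.95
EUR 5,545.95 ÷ 0.1304 = CNY 42,530.29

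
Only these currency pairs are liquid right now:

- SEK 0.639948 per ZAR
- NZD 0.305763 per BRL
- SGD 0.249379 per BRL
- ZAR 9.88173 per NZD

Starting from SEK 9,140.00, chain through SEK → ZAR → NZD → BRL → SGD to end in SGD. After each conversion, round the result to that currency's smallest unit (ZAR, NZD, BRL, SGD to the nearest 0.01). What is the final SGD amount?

SEK 9,140.00 ÷ 0.639948 = ZAR 14,282.41
ZAR 14,282.41 ÷ 9.88173 = NZD 1,445.33
NZD 1,445.33 ÷ 0.305763 = BRL 4,726.96
BRL 4,726.96 × 0.249379 = SGD 1,178.80

SGD 1,178.80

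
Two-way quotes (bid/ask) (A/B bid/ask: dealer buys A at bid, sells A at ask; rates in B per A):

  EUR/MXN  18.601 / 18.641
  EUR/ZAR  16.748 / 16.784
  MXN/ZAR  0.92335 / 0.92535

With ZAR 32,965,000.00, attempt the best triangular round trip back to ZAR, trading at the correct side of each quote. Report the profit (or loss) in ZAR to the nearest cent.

Net profit: ZAR 768,410.83

Best loop ZAR → EUR → MXN → ZAR:
ZAR 32,965,000.00 ÷ 16.784 (buy EUR at ask) = EUR 1,964,072.93
EUR 1,964,072.93 × 18.601 (sell EUR at bid) = MXN 36,533,720.51
MXN 36,533,720.51 × 0.92335 (sell MXN at bid) = ZAR 33,733,410.83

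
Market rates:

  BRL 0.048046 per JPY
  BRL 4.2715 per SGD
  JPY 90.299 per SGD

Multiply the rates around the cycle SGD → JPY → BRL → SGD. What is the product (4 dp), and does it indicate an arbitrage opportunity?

1.0157 (arbitrage exists)

Around SGD → JPY → BRL → SGD: 1 × 90.299 × 0.048046 ÷ 4.2715 = 1.015687
Product > 1; profitable direction is SGD → JPY → BRL → SGD.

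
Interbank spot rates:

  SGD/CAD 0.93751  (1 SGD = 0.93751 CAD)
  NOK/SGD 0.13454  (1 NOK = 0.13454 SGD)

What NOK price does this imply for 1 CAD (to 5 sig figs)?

1 CAD ÷ 0.93751 = 1.06666 SGD
1.06666 SGD ÷ 0.13454 = 7.92816 NOK

CAD/NOK = 7.9282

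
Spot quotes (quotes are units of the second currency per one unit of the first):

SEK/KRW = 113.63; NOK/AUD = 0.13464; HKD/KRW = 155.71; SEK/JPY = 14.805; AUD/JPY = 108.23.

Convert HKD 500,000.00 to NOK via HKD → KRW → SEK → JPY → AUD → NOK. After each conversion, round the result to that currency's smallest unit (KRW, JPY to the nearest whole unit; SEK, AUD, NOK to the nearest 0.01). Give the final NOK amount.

HKD 500,000.00 × 155.71 = KRW 77,855,000
KRW 77,855,000 ÷ 113.63 = SEK 685,162.37
SEK 685,162.37 × 14.805 = JPY 10,143,829
JPY 10,143,829 ÷ 108.23 = AUD 93,724.74
AUD 93,724.74 ÷ 0.13464 = NOK 696,113.64

NOK 696,113.64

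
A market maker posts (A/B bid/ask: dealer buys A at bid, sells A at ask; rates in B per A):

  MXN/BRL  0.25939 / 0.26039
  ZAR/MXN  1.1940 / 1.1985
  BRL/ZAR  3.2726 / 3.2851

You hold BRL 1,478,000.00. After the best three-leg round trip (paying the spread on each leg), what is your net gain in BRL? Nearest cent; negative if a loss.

Net profit: BRL 20,045.20

Best loop BRL → ZAR → MXN → BRL:
BRL 1,478,000.00 × 3.2726 (sell BRL at bid) = ZAR 4,836,902.80
ZAR 4,836,902.80 × 1.1940 (sell ZAR at bid) = MXN 5,775,261.94
MXN 5,775,261.94 × 0.25939 (sell MXN at bid) = BRL 1,498,045.20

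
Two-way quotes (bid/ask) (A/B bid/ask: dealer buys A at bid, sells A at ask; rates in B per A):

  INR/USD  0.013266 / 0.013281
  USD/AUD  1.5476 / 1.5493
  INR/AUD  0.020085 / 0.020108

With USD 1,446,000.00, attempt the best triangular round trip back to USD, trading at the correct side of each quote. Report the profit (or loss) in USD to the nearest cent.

Best loop USD → AUD → INR → USD:
USD 1,446,000.00 × 1.5476 (sell USD at bid) = AUD 2,237,829.60
AUD 2,237,829.60 ÷ 0.020108 (buy INR at ask) = INR 111,290,511.24
INR 111,290,511.24 × 0.013266 (sell INR at bid) = USD 1,476,379.92

Net profit: USD 30,379.92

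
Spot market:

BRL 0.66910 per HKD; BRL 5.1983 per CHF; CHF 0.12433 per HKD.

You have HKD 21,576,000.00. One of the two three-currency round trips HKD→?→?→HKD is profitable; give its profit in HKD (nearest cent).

Profit: HKD 760,992.08

Profitable loop is HKD → BRL → CHF → HKD:
HKD 21,576,000.00 × 0.66910 = BRL 14,436,501.60
BRL 14,436,501.60 ÷ 5.1983 = CHF 2,777,158.22
CHF 2,777,158.22 ÷ 0.12433 = HKD 22,336,992.08
Profit = HKD 22,336,992.08 − HKD 21,576,000.00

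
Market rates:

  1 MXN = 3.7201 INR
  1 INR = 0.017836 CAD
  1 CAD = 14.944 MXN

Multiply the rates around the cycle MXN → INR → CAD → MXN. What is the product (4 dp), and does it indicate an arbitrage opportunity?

0.9916 (arbitrage exists)

Around MXN → INR → CAD → MXN: 1 × 3.7201 × 0.017836 × 14.944 = 0.991560
Product < 1; profitable direction is MXN → CAD → INR → MXN.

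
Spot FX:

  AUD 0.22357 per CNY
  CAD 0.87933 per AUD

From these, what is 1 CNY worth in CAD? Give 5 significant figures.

1 CNY × 0.22357 = 0.22357 AUD
0.22357 AUD × 0.87933 = 0.196592 CAD

CNY/CAD = 0.19659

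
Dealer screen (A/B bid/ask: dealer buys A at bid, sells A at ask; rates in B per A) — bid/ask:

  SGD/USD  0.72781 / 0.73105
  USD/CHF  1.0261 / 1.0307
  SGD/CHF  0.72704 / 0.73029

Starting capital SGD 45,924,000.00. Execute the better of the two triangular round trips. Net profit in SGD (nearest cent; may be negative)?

Net profit: SGD 1,038,592.18

Best loop SGD → USD → CHF → SGD:
SGD 45,924,000.00 × 0.72781 (sell SGD at bid) = USD 33,423,946.44
USD 33,423,946.44 × 1.0261 (sell USD at bid) = CHF 34,296,311.44
CHF 34,296,311.44 ÷ 0.73029 (buy SGD at ask) = SGD 46,962,592.18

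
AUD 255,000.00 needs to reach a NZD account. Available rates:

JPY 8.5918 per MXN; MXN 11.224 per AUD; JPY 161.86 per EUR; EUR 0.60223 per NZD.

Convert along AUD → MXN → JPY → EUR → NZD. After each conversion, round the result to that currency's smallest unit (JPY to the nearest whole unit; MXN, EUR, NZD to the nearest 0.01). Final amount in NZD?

AUD 255,000.00 × 11.224 = MXN 2,862,120.00
MXN 2,862,120.00 × 8.5918 = JPY 24,590,763
JPY 24,590,763 ÷ 161.86 = EUR 151,926.13
EUR 151,926.13 ÷ 0.60223 = NZD 252,272.60

NZD 252,272.60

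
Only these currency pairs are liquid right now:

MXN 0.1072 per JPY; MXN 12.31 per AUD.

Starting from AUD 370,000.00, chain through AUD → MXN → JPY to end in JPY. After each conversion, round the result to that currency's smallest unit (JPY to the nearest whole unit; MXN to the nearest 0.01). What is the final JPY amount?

AUD 370,000.00 × 12.31 = MXN 4,554,700.00
MXN 4,554,700.00 ÷ 0.1072 = JPY 42,487,873

JPY 42,487,873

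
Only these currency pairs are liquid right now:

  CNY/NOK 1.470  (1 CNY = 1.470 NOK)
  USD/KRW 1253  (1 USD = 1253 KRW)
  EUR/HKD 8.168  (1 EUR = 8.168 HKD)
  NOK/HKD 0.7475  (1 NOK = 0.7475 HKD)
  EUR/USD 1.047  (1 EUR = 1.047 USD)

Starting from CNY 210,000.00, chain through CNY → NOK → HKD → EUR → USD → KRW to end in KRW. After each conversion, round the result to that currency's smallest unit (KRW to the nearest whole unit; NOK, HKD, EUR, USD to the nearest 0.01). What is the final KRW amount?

CNY 210,000.00 × 1.470 = NOK 308,700.00
NOK 308,700.00 × 0.7475 = HKD 230,753.25
HKD 230,753.25 ÷ 8.168 = EUR 28,250.89
EUR 28,250.89 × 1.047 = USD 29,578.68
USD 29,578.68 × 1253 = KRW 37,062,086

KRW 37,062,086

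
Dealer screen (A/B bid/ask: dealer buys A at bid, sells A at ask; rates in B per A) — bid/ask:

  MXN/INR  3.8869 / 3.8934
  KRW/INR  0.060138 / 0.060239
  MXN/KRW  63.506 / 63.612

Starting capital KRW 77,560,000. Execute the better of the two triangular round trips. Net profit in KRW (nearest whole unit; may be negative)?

Best loop KRW → MXN → INR → KRW:
KRW 77,560,000 ÷ 63.612 (buy MXN at ask) = MXN 1,219,266.81
MXN 1,219,266.81 × 3.8869 (sell MXN at bid) = INR 4,739,168.14
INR 4,739,168.14 ÷ 0.060239 (buy KRW at ask) = KRW 78,672,756

Net profit: KRW 1,112,756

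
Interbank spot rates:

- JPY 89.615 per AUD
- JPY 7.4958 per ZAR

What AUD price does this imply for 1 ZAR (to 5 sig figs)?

ZAR/AUD = 0.083644

1 ZAR × 7.4958 = 7.4958 JPY
7.4958 JPY ÷ 89.615 = 0.0836445 AUD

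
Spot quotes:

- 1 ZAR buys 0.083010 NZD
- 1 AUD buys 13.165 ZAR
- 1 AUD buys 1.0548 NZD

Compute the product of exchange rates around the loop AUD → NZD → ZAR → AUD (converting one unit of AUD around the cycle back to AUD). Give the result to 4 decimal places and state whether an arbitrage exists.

Around AUD → NZD → ZAR → AUD: 1 × 1.0548 ÷ 0.083010 ÷ 13.165 = 0.965203
Product < 1; profitable direction is AUD → ZAR → NZD → AUD.

0.9652 (arbitrage exists)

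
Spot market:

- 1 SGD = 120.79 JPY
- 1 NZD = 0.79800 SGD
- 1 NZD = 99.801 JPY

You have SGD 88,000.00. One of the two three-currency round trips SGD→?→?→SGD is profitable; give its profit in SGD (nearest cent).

Profitable loop is SGD → NZD → JPY → SGD:
SGD 88,000.00 ÷ 0.79800 = NZD 110,275.69
NZD 110,275.69 × 99.801 = JPY 11,005,624
JPY 11,005,624 ÷ 120.79 = SGD 91,113.70
Profit = SGD 91,113.70 − SGD 88,000.00

Profit: SGD 3,113.70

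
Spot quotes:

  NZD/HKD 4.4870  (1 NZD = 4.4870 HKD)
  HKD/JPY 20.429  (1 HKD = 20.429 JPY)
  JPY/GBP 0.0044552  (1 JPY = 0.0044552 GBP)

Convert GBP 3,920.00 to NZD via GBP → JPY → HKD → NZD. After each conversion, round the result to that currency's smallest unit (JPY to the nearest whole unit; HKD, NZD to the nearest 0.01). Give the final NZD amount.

NZD 9,598.77

GBP 3,920.00 ÷ 0.0044552 = JPY 879,871
JPY 879,871 ÷ 20.429 = HKD 43,069.70
HKD 43,069.70 ÷ 4.4870 = NZD 9,598.77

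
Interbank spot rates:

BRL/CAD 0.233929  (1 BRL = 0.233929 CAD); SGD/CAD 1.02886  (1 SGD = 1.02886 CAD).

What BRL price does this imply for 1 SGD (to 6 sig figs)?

1 SGD × 1.02886 = 1.02886 CAD
1.02886 CAD ÷ 0.233929 = 4.39817 BRL

SGD/BRL = 4.39817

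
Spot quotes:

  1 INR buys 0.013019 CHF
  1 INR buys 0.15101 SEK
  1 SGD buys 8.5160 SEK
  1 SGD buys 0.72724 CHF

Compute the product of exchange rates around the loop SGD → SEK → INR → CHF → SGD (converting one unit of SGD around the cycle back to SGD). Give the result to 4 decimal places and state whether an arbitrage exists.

Around SGD → SEK → INR → CHF → SGD: 1 × 8.5160 ÷ 0.15101 × 0.013019 ÷ 0.72724 = 1.009555
Product > 1; profitable direction is SGD → SEK → INR → CHF → SGD.

1.0096 (arbitrage exists)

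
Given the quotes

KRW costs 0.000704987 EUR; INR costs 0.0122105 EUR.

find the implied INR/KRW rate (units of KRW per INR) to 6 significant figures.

INR/KRW = 17.3202

1 INR × 0.0122105 = 0.0122105 EUR
0.0122105 EUR ÷ 0.000704987 = 17.3202 KRW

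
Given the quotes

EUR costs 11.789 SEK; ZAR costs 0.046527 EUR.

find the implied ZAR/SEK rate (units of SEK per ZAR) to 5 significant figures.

ZAR/SEK = 0.54851

1 ZAR × 0.046527 = 0.046527 EUR
0.046527 EUR × 11.789 = 0.548507 SEK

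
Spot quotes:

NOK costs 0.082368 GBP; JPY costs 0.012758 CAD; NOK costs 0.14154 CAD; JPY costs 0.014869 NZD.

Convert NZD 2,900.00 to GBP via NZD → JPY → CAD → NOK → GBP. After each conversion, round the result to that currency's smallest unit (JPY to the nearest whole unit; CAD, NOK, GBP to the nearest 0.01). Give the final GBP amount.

NZD 2,900.00 ÷ 0.014869 = JPY 195,037
JPY 195,037 × 0.012758 = CAD 2,488.28
CAD 2,488.28 ÷ 0.14154 = NOK 17,580.05
NOK 17,580.05 × 0.082368 = GBP 1,448.03

GBP 1,448.03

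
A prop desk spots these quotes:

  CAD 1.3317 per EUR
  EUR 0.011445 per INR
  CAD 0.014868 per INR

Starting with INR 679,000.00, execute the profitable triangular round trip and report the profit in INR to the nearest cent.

Profit: INR 17,048.37

Profitable loop is INR → EUR → CAD → INR:
INR 679,000.00 × 0.011445 = EUR 7,771.16
EUR 7,771.16 × 1.3317 = CAD 10,348.85
CAD 10,348.85 ÷ 0.014868 = INR 696,048.37
Profit = INR 696,048.37 − INR 679,000.00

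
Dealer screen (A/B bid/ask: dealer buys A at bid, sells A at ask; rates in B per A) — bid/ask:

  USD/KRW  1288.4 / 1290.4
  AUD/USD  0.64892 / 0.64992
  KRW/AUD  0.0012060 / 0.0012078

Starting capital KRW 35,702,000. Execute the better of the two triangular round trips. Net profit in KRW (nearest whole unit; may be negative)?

Net profit: KRW 296,278

Best loop KRW → AUD → USD → KRW:
KRW 35,702,000 × 0.0012060 (sell KRW at bid) = AUD 43,056.61
AUD 43,056.61 × 0.64892 (sell AUD at bid) = USD 27,940.30
USD 27,940.30 × 1288.4 (sell USD at bid) = KRW 35,998,278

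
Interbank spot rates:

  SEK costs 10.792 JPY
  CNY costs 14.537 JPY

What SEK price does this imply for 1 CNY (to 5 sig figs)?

CNY/SEK = 1.3470

1 CNY × 14.537 = 14.537 JPY
14.537 JPY ÷ 10.792 = 1.34702 SEK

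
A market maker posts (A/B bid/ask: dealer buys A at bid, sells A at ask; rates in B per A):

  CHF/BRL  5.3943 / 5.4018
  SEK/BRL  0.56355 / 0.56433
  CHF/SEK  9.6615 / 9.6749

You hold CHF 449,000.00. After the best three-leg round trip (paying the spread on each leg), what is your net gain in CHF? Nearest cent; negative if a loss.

Net profit: CHF 3,569.05

Best loop CHF → SEK → BRL → CHF:
CHF 449,000.00 × 9.6615 (sell CHF at bid) = SEK 4,338,013.50
SEK 4,338,013.50 × 0.56355 (sell SEK at bid) = BRL 2,444,687.51
BRL 2,444,687.51 ÷ 5.4018 (buy CHF at ask) = CHF 452,569.05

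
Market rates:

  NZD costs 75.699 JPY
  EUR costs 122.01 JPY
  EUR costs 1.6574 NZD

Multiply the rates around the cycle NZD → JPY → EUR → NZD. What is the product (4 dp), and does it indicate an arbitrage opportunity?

Around NZD → JPY → EUR → NZD: 1 × 75.699 ÷ 122.01 × 1.6574 = 1.028305
Product > 1; profitable direction is NZD → JPY → EUR → NZD.

1.0283 (arbitrage exists)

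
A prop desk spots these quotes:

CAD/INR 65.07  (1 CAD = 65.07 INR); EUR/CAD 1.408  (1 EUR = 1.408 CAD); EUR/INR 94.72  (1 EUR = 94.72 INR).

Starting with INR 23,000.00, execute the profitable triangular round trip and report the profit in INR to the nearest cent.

Profitable loop is INR → CAD → EUR → INR:
INR 23,000.00 ÷ 65.07 = CAD 353.47
CAD 353.47 ÷ 1.408 = EUR 251.04
EUR 251.04 × 94.72 = INR 23,778.59
Profit = INR 23,778.59 − INR 23,000.00

Profit: INR 778.59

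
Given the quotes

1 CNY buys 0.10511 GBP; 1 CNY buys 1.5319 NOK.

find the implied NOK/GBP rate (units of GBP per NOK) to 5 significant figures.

1 NOK ÷ 1.5319 = 0.652784 CNY
0.652784 CNY × 0.10511 = 0.0686141 GBP

NOK/GBP = 0.068614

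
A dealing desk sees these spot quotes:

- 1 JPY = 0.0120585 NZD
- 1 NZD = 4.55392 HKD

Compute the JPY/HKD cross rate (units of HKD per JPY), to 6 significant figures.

JPY/HKD = 0.0549134

1 JPY × 0.0120585 = 0.0120585 NZD
0.0120585 NZD × 4.55392 = 0.0549134 HKD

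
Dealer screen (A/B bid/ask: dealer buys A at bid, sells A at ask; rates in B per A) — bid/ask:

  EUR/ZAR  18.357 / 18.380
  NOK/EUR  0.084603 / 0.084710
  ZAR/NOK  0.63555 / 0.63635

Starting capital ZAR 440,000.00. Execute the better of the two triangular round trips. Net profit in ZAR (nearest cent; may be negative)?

Net profit: ZAR 4,095.57

Best loop ZAR → EUR → NOK → ZAR:
ZAR 440,000.00 ÷ 18.380 (buy EUR at ask) = EUR 23,939.06
EUR 23,939.06 ÷ 0.084710 (buy NOK at ask) = NOK 282,600.21
NOK 282,600.21 ÷ 0.63635 (buy ZAR at ask) = ZAR 444,095.57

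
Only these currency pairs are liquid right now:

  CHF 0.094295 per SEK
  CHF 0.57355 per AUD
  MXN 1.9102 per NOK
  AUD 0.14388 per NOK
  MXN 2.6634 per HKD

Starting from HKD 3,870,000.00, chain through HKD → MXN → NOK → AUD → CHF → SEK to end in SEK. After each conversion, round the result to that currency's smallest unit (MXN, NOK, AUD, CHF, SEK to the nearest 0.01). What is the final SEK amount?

SEK 4,722,278.17

HKD 3,870,000.00 × 2.6634 = MXN 10,307,358.00
MXN 10,307,358.00 ÷ 1.9102 = NOK 5,395,957.49
NOK 5,395,957.49 × 0.14388 = AUD 776,370.36
AUD 776,370.36 × 0.57355 = CHF 445,287.22
CHF 445,287.22 ÷ 0.094295 = SEK 4,722,278.17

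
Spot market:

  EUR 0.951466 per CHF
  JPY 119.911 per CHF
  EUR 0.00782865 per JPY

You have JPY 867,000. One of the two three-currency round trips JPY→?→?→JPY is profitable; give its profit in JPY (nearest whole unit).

Profit: JPY 11,752

Profitable loop is JPY → CHF → EUR → JPY:
JPY 867,000 ÷ 119.911 = CHF 7,230.36
CHF 7,230.36 × 0.951466 = EUR 6,879.44
EUR 6,879.44 ÷ 0.00782865 = JPY 878,752
Profit = JPY 878,752 − JPY 867,000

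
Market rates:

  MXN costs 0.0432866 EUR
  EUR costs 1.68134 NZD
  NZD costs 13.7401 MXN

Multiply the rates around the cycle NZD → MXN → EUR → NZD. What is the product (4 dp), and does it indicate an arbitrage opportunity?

1.0000 (no arbitrage)

Around NZD → MXN → EUR → NZD: 1 × 13.7401 × 0.0432866 × 1.68134 = 0.999997
Product ≈ 1 (deviation 0.000%, within rounding noise).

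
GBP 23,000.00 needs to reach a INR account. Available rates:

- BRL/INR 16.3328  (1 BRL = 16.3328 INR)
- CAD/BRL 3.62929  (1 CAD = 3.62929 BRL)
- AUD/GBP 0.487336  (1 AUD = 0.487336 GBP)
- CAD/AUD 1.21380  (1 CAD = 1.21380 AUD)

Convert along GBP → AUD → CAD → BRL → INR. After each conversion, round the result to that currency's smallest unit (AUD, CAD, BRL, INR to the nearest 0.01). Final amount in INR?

INR 2,304,806.67

GBP 23,000.00 ÷ 0.487336 = AUD 47,195.36
AUD 47,195.36 ÷ 1.21380 = CAD 38,882.32
CAD 38,882.32 × 3.62929 = BRL 141,115.22
BRL 141,115.22 × 16.3328 = INR 2,304,806.67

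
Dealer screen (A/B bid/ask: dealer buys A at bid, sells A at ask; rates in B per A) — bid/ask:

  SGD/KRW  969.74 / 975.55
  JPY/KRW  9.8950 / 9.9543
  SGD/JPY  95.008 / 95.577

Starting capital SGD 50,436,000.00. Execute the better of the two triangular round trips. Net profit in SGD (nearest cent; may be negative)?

Net profit: SGD 972,132.31

Best loop SGD → KRW → JPY → SGD:
SGD 50,436,000.00 × 969.74 (sell SGD at bid) = KRW 48,909,806,640
KRW 48,909,806,640 ÷ 9.9543 (buy JPY at ask) = JPY 4,913,435,062
JPY 4,913,435,062 ÷ 95.577 (buy SGD at ask) = SGD 51,408,132.31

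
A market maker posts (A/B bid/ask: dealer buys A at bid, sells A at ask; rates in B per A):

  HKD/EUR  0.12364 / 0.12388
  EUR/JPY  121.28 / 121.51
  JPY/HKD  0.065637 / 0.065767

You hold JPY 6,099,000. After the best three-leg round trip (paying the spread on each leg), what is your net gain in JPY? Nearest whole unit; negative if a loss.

Net profit: JPY 61,804

Best loop JPY → EUR → HKD → JPY:
JPY 6,099,000 ÷ 121.51 (buy EUR at ask) = EUR 50,193.40
EUR 50,193.40 ÷ 0.12388 (buy HKD at ask) = HKD 405,177.59
HKD 405,177.59 ÷ 0.065767 (buy JPY at ask) = JPY 6,160,804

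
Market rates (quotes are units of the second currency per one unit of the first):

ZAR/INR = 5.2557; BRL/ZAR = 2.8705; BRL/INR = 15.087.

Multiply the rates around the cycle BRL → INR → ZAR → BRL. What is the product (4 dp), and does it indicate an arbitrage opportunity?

1.0000 (no arbitrage)

Around BRL → INR → ZAR → BRL: 1 × 15.087 ÷ 5.2557 ÷ 2.8705 = 1.000034
Product ≈ 1 (deviation 0.003%, within rounding noise).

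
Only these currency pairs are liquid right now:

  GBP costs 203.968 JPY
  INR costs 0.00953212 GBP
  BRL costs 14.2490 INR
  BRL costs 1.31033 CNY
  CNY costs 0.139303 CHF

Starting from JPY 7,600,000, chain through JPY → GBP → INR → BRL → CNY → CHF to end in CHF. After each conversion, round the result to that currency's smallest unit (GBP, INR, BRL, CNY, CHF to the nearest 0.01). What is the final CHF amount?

JPY 7,600,000 ÷ 203.968 = GBP 37,260.75
GBP 37,260.75 ÷ 0.00953212 = INR 3,908,967.78
INR 3,908,967.78 ÷ 14.2490 = BRL 274,332.78
BRL 274,332.78 × 1.31033 = CNY 359,466.47
CNY 359,466.47 × 0.139303 = CHF 50,074.76

CHF 50,074.76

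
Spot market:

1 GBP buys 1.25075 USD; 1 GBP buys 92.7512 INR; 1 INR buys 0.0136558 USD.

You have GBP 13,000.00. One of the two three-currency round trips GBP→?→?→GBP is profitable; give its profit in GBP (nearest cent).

Profit: GBP 164.66

Profitable loop is GBP → INR → USD → GBP:
GBP 13,000.00 × 92.7512 = INR 1,205,765.60
INR 1,205,765.60 × 0.0136558 = USD 16,465.69
USD 16,465.69 ÷ 1.25075 = GBP 13,164.66
Profit = GBP 13,164.66 − GBP 13,000.00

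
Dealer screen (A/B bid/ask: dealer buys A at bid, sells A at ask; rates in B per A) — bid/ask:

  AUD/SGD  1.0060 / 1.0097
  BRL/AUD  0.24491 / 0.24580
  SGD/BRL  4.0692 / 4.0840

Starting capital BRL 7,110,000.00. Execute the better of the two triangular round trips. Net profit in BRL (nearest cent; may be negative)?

Net profit: BRL 18,253.49

Best loop BRL → AUD → SGD → BRL:
BRL 7,110,000.00 × 0.24491 (sell BRL at bid) = AUD 1,741,310.10
AUD 1,741,310.10 × 1.0060 (sell AUD at bid) = SGD 1,751,757.96
SGD 1,751,757.96 × 4.0692 (sell SGD at bid) = BRL 7,128,253.49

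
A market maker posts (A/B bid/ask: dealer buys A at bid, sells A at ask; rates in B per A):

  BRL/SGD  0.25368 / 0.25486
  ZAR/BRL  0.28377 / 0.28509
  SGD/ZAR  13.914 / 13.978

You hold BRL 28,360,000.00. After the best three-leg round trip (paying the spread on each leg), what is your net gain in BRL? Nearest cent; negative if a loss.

Net profit: BRL 46,055.73

Best loop BRL → SGD → ZAR → BRL:
BRL 28,360,000.00 × 0.25368 (sell BRL at bid) = SGD 7,194,364.80
SGD 7,194,364.80 × 13.914 (sell SGD at bid) = ZAR 100,102,391.83
ZAR 100,102,391.83 × 0.28377 (sell ZAR at bid) = BRL 28,406,055.73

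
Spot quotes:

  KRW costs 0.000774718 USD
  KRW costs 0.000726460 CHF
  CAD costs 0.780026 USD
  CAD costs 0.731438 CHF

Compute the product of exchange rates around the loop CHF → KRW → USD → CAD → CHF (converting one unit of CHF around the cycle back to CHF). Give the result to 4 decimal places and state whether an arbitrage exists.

Around CHF → KRW → USD → CAD → CHF: 1 ÷ 0.000726460 × 0.000774718 ÷ 0.780026 × 0.731438 = 1.000001
Product ≈ 1 (deviation 0.000%, within rounding noise).

1.0000 (no arbitrage)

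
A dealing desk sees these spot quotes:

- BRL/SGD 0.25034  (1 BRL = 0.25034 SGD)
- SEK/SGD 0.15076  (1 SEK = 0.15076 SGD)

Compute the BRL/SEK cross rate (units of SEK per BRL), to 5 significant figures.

BRL/SEK = 1.6605

1 BRL × 0.25034 = 0.25034 SGD
0.25034 SGD ÷ 0.15076 = 1.66052 SEK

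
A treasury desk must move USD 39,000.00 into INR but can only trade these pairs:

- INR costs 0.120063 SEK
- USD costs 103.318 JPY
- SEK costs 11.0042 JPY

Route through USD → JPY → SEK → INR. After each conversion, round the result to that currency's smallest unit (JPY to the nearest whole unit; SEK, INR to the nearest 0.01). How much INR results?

USD 39,000.00 × 103.318 = JPY 4,029,402
JPY 4,029,402 ÷ 11.0042 = SEK 366,169.46
SEK 366,169.46 ÷ 0.120063 = INR 3,049,811.02

INR 3,049,811.02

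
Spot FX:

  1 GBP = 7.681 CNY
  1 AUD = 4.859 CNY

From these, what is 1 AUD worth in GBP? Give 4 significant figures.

AUD/GBP = 0.6326

1 AUD × 4.859 = 4.859 CNY
4.859 CNY ÷ 7.681 = 0.6326 GBP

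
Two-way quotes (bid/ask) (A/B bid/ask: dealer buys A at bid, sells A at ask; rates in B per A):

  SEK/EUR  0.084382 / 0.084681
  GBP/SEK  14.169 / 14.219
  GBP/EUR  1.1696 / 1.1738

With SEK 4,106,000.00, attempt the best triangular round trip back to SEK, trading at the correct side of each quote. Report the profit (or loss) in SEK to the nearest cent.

Best loop SEK → EUR → GBP → SEK:
SEK 4,106,000.00 × 0.084382 (sell SEK at bid) = EUR 346,472.49
EUR 346,472.49 ÷ 1.1738 (buy GBP at ask) = GBP 295,171.66
GBP 295,171.66 × 14.169 (sell GBP at bid) = SEK 4,182,287.22

Net profit: SEK 76,287.22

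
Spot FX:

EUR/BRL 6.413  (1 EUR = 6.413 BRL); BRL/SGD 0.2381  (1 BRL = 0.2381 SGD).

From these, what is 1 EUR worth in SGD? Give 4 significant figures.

1 EUR × 6.413 = 6.413 BRL
6.413 BRL × 0.2381 = 1.52694 SGD

EUR/SGD = 1.527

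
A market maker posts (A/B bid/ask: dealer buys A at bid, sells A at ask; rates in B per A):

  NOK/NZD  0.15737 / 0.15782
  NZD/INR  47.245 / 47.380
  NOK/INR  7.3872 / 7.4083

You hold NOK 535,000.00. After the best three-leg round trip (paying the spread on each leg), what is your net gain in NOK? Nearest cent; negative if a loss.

Net profit: NOK 1,924.25

Best loop NOK → NZD → INR → NOK:
NOK 535,000.00 × 0.15737 (sell NOK at bid) = NZD 84,192.95
NZD 84,192.95 × 47.245 (sell NZD at bid) = INR 3,977,695.92
INR 3,977,695.92 ÷ 7.4083 (buy NOK at ask) = NOK 536,924.25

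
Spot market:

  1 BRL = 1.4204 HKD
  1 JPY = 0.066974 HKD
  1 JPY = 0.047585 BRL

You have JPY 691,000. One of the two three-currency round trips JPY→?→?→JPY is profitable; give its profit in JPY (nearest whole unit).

Profit: JPY 6,353

Profitable loop is JPY → BRL → HKD → JPY:
JPY 691,000 × 0.047585 = BRL 32,881.24
BRL 32,881.24 × 1.4204 = HKD 46,704.51
HKD 46,704.51 ÷ 0.066974 = JPY 697,353
Profit = JPY 697,353 − JPY 691,000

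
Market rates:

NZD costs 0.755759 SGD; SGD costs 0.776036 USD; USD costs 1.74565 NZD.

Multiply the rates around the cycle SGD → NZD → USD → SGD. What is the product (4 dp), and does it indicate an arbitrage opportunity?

Around SGD → NZD → USD → SGD: 1 ÷ 0.755759 ÷ 1.74565 ÷ 0.776036 = 0.976737
Product < 1; profitable direction is SGD → USD → NZD → SGD.

0.9767 (arbitrage exists)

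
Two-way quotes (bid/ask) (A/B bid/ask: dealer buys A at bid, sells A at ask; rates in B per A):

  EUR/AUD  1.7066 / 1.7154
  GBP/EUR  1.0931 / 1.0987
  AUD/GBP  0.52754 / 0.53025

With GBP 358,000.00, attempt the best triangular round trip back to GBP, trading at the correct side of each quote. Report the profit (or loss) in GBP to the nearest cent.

Best loop GBP → AUD → EUR → GBP:
GBP 358,000.00 ÷ 0.53025 (buy AUD at ask) = AUD 675,153.23
AUD 675,153.23 ÷ 1.7154 (buy EUR at ask) = EUR 393,583.55
EUR 393,583.55 ÷ 1.0987 (buy GBP at ask) = GBP 358,226.59

Net profit: GBP 226.59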